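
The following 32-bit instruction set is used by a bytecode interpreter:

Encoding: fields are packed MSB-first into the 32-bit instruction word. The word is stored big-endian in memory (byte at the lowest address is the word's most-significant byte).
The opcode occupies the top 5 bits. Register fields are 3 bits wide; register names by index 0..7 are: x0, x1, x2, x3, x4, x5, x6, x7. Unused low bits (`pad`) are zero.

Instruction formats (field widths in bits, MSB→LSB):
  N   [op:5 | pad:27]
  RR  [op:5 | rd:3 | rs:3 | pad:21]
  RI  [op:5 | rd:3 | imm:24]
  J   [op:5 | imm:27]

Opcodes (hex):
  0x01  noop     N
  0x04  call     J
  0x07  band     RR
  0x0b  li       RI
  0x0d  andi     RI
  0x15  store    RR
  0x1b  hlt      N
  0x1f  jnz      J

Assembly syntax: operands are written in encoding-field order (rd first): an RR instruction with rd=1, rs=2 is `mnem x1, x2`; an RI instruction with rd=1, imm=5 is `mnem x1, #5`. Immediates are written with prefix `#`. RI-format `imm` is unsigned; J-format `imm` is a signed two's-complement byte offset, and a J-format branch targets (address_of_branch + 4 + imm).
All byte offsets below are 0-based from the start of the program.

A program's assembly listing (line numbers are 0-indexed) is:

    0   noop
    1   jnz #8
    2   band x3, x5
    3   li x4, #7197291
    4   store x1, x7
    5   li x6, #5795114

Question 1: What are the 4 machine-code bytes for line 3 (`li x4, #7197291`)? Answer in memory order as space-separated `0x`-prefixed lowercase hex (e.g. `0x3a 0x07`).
3. li fields op=0xb:5|rd=4:3|imm=7197291:24 → word 5c6dd26bh → 5c 6d d2 6b

0x5c 0x6d 0xd2 0x6b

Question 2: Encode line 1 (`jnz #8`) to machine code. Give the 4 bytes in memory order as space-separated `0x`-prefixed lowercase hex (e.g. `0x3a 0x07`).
0xf8 0x00 0x00 0x08

1. jnz fields op=0x1f:5|imm=8:27 → word f8000008h → f8 00 00 08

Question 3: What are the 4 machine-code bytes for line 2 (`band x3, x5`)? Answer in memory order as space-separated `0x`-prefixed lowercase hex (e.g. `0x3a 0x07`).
2. band fields op=0x7:5|rd=3:3|rs=5:3|pad=0:21 → word 3ba00000h → 3b a0 00 00

0x3b 0xa0 0x00 0x00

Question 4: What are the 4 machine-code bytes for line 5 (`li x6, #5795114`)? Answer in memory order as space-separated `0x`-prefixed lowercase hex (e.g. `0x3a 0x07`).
L5: li op=0xb:5|rd=6:3|imm=5795114:24 ⇒ 0x5e586d2a ⇒ big 5e 58 6d 2a

0x5e 0x58 0x6d 0x2a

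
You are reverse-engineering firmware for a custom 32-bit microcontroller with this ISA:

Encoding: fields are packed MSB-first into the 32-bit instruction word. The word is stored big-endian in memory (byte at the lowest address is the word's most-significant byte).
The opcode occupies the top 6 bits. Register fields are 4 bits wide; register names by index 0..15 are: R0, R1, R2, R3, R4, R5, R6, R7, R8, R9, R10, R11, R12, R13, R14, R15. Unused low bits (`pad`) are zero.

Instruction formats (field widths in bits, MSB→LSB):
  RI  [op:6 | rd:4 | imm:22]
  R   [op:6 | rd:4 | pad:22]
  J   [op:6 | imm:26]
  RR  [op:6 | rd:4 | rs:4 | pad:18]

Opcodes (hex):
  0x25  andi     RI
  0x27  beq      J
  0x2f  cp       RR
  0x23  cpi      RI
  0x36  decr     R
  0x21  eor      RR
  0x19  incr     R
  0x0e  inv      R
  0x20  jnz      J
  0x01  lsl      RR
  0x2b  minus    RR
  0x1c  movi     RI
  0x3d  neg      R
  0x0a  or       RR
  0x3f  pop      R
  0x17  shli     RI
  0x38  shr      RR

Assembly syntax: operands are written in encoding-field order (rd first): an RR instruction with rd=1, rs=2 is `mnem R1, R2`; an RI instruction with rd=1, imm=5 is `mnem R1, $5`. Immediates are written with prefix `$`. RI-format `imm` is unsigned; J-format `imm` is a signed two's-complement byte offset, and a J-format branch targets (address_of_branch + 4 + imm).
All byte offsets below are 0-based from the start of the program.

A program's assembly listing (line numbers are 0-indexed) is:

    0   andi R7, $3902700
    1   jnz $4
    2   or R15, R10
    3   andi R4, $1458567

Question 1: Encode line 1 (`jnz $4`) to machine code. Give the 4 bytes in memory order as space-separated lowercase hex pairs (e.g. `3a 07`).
80 00 00 04

1. jnz fields op=0x20:6|imm=4:26 → word 80000004h → 80 00 00 04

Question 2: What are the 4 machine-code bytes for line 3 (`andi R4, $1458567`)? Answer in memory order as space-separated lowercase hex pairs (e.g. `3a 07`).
L3: andi op=0x25:6|rd=4:4|imm=1458567:22 ⇒ 0x95164187 ⇒ big 95 16 41 87

95 16 41 87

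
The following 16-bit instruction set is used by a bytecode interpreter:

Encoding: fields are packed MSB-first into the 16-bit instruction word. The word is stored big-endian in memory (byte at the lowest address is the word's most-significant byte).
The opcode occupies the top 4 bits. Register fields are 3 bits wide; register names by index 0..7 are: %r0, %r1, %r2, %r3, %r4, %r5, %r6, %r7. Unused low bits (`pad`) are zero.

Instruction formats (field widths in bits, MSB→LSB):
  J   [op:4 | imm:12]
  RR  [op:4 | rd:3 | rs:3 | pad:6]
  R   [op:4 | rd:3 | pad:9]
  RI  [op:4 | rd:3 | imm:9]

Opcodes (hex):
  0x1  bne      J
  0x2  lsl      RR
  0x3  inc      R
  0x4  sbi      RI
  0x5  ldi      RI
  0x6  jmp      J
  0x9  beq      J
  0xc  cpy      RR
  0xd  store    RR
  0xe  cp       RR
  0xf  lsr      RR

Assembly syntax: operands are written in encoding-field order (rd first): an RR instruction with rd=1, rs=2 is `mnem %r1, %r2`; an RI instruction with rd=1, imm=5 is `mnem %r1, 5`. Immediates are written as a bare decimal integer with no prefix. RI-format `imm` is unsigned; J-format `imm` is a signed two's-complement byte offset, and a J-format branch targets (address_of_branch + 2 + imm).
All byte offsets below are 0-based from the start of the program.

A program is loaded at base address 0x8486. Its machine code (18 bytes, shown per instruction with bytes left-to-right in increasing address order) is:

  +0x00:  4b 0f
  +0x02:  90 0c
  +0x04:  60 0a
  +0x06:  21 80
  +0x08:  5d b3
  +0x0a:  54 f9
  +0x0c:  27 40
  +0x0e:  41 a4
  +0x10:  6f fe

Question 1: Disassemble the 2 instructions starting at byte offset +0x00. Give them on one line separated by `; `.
[00] 4b 0f → 0x4b0f
  opcode bits[15:12]=0x4: sbi/RI
  [11:9] rd=5 = %r5
  [8:0] imm=271 = 271
[02] 90 0c → 0x900c
  opcode bits[15:12]=0x9: beq/J
  [11:0] imm=12 = 12

sbi %r5, 271; beq 12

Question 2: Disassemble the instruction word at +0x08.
ldi %r6, 435

[08] 5d b3 → 0x5db3
  op=0x5db3>>12=0x5 ⇒ ldi (RI)
  rd: (w>>9)&0x7=0x6 → %r6
  imm: (w>>0)&0x1ff=0x1b3 → 435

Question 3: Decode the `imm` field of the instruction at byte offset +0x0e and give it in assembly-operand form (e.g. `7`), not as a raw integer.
off 0x0e: read 41 a4 as big → 0x41a4
  top 4b → 0x4 → sbi [RI]
  rd@[11:9]=0x0 ⇒ %r0
  imm@[8:0]=0x1a4 ⇒ 420

420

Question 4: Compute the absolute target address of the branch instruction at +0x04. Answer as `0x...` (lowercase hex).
0x8496

+0x04: 60 0a ⇒ word 0x600a (big)
  top 4b → 0x6 → jmp [J]
  [11:0] imm=10 = 10
  target = base 0x8486 + off 0x04 + 2 + imm 10 = 0x8496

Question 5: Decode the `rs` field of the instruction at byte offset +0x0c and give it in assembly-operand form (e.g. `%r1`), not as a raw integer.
%r5

+0x0c: 27 40 ⇒ word 0x2740 (big)
  top 4b → 0x2 → lsl [RR]
  [11:9] rd=3 = %r3
  [8:6] rs=5 = %r5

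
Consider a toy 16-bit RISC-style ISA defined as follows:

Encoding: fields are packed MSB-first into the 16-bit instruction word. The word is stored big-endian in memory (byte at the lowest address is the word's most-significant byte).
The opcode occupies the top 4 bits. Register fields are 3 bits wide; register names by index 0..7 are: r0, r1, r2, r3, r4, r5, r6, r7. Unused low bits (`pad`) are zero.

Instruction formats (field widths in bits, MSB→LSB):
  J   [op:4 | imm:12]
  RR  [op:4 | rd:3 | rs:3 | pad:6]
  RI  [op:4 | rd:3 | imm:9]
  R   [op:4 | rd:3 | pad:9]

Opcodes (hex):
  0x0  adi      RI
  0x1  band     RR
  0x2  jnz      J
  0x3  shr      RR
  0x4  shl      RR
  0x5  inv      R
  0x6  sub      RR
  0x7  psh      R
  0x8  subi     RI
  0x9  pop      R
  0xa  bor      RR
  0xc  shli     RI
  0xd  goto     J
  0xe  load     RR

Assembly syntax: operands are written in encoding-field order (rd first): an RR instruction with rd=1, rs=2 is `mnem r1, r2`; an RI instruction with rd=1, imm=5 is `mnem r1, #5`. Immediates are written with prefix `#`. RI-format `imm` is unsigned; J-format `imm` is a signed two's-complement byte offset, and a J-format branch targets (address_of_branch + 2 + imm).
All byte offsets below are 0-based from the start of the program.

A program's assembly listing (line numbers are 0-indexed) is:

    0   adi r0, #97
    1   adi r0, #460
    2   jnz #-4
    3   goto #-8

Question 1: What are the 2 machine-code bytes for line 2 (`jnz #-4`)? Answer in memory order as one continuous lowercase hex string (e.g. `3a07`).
2. jnz fields op=0x2:4|imm=-4:12 → word 2ffch → 2f fc

2ffc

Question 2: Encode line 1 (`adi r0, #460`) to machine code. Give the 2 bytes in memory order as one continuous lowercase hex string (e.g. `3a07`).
01cc

line 1 (adi): pack op=0x0:4|rd=0:3|imm=460:9 = 0x01cc; big→ 01 cc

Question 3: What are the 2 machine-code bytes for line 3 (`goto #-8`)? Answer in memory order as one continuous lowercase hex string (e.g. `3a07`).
L3: goto op=0xd:4|imm=-8:12 ⇒ 0xdff8 ⇒ big df f8

dff8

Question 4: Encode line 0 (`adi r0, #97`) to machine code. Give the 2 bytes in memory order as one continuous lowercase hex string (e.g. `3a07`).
line 0 (adi): pack op=0x0:4|rd=0:3|imm=97:9 = 0x0061; big→ 00 61

0061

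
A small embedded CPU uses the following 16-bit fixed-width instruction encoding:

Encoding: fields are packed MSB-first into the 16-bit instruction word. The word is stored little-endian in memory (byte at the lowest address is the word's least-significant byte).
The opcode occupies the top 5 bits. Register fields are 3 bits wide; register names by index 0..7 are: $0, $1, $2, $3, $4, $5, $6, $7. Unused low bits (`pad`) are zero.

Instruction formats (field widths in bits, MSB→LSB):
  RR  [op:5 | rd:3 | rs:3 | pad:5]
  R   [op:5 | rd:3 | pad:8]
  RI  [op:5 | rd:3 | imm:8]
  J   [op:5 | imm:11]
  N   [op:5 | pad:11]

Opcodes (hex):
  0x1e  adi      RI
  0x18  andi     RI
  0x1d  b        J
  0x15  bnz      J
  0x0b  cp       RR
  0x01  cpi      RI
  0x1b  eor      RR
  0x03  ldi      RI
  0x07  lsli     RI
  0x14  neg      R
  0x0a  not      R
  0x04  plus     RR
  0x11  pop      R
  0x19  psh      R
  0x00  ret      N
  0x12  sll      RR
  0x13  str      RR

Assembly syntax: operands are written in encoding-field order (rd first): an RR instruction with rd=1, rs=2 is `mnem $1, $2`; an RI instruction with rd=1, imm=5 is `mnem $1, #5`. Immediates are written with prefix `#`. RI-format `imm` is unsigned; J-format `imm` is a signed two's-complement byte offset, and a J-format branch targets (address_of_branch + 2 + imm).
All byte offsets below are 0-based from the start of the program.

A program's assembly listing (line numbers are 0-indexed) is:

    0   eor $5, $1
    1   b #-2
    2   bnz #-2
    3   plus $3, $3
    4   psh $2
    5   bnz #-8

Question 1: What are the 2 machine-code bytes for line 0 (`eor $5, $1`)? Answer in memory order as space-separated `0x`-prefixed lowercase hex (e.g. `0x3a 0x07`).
line 0 (eor): pack op=0x1b:5|rd=5:3|rs=1:3|pad=0:5 = 0xdd20; little→ 20 dd

0x20 0xdd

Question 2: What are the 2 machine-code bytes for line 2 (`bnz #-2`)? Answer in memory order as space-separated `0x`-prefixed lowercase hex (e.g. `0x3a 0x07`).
0xfe 0xaf

2. bnz fields op=0x15:5|imm=-2:11 → word affeh → fe af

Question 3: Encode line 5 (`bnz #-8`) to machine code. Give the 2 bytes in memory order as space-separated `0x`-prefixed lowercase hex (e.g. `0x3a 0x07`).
0xf8 0xaf

L5: bnz op=0x15:5|imm=-8:11 ⇒ 0xaff8 ⇒ little f8 af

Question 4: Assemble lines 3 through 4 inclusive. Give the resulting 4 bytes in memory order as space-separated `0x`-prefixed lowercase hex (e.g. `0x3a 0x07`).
0x60 0x23 0x00 0xca

L3: plus op=0x4:5|rd=3:3|rs=3:3|pad=0:5 ⇒ 0x2360 ⇒ little 60 23
L4: psh op=0x19:5|rd=2:3|pad=0:8 ⇒ 0xca00 ⇒ little 00 ca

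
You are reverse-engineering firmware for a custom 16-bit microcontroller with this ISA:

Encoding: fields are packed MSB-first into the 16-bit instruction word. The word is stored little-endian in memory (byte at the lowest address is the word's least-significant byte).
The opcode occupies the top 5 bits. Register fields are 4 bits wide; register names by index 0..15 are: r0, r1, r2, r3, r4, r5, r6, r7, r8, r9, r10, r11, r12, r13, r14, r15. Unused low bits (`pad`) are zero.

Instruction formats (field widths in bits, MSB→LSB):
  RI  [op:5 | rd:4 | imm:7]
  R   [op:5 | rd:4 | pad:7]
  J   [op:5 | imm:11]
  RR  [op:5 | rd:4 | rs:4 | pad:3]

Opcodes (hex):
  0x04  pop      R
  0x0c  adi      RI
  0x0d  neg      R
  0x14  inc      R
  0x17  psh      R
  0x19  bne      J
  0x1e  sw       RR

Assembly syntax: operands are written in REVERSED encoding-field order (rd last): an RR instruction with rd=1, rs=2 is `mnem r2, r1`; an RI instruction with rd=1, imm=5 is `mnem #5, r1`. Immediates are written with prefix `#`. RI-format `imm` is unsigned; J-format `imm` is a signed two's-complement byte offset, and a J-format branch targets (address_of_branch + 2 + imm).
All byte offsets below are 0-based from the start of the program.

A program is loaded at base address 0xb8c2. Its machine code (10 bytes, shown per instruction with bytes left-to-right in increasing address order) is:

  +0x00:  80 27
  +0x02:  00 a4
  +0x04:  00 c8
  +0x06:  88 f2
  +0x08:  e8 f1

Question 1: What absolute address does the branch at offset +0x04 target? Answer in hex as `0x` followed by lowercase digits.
@+04  little-endian(00 c8) = 0xc800
  top 5b → 0x19 → bne [J]
  imm@[10:0]=0x0 ⇒ #0
  target = base 0xb8c2 + off 0x04 + 2 + imm 0 = 0xb8c8

0xb8c8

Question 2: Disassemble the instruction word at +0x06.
sw r1, r5

[06] 88 f2 → 0xf288
  opcode bits[15:11]=0x1e: sw/RR
  [10:7] rd=5 = r5
  [6:3] rs=1 = r1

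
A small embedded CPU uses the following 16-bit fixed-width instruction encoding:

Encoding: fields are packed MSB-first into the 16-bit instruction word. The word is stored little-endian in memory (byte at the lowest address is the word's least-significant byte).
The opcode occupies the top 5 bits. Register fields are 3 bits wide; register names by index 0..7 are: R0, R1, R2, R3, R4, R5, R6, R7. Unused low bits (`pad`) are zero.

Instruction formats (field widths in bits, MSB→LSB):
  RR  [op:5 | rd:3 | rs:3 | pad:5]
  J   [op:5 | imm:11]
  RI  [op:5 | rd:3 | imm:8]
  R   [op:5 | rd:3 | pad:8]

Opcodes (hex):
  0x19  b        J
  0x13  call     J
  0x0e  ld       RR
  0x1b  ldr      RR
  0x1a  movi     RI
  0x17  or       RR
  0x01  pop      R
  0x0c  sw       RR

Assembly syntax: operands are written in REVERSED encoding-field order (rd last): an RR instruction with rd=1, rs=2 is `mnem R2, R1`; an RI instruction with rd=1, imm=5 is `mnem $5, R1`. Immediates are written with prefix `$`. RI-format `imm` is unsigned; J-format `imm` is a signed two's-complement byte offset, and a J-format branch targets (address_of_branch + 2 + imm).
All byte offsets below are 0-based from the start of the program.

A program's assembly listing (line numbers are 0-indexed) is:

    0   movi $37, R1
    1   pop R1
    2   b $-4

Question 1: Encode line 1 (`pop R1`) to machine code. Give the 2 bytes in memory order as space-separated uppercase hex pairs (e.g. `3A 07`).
line 1 (pop): pack op=0x1:5|rd=1:3|pad=0:8 = 0x0900; little→ 00 09

00 09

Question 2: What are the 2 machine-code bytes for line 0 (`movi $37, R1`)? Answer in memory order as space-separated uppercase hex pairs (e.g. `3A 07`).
25 D1

L0: movi op=0x1a:5|rd=1:3|imm=37:8 ⇒ 0xd125 ⇒ little 25 d1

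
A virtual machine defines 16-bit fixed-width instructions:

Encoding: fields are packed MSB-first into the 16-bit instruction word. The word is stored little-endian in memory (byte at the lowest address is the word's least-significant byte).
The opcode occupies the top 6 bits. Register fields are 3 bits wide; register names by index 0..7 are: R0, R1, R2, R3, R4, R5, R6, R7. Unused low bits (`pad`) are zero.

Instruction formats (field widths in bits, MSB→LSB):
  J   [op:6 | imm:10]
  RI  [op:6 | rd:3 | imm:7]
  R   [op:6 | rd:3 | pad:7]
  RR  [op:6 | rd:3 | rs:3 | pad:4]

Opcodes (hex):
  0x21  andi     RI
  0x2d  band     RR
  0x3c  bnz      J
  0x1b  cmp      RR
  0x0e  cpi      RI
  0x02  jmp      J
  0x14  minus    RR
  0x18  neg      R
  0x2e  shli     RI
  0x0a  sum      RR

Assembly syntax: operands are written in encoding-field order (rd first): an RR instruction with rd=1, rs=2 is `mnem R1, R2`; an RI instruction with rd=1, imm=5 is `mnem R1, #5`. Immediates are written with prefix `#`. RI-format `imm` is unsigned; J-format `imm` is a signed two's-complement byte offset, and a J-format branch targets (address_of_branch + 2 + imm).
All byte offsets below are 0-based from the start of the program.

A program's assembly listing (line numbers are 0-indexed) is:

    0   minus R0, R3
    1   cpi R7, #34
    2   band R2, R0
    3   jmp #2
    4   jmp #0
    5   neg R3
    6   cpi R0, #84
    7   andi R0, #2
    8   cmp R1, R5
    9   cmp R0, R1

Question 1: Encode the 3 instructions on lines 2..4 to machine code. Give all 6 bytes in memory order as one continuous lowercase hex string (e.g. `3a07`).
2. band fields op=0x2d:6|rd=2:3|rs=0:3|pad=0:4 → word b500h → 00 b5
3. jmp fields op=0x2:6|imm=2:10 → word 0802h → 02 08
4. jmp fields op=0x2:6|imm=0:10 → word 0800h → 00 08

00b502080008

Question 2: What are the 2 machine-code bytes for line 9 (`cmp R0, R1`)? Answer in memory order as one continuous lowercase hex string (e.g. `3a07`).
L9: cmp op=0x1b:6|rd=0:3|rs=1:3|pad=0:4 ⇒ 0x6c10 ⇒ little 10 6c

106c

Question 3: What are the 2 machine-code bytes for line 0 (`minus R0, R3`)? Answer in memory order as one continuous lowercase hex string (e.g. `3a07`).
3050

L0: minus op=0x14:6|rd=0:3|rs=3:3|pad=0:4 ⇒ 0x5030 ⇒ little 30 50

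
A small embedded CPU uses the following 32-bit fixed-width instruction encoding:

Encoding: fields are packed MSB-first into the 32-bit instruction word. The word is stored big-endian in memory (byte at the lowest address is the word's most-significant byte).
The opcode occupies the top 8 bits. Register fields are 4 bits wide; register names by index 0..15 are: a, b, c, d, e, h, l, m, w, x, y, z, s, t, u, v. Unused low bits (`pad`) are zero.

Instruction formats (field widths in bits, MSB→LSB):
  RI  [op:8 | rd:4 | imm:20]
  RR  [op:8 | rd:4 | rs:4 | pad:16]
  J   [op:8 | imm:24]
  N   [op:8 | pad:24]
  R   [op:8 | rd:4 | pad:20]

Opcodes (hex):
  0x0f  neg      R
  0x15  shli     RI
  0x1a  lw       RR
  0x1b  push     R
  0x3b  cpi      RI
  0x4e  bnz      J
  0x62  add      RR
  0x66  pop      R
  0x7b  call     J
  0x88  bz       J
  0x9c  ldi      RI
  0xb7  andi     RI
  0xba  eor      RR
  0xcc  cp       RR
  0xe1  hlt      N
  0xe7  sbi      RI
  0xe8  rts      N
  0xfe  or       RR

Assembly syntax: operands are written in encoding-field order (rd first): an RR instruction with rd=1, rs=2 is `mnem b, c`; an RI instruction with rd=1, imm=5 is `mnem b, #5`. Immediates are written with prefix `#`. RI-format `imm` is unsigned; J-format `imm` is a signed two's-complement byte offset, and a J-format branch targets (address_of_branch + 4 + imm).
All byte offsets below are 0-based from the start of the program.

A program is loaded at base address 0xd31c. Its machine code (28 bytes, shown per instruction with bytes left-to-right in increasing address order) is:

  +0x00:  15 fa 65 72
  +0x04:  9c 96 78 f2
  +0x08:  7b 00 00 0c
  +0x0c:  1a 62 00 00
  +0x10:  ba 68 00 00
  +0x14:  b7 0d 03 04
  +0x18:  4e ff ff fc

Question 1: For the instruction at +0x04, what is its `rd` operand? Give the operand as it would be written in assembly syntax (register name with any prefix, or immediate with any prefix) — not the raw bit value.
x

[04] 9c 96 78 f2 → 0x9c9678f2
  op=0x9c9678f2>>24=0x9c ⇒ ldi (RI)
  rd: (w>>20)&0xf=0x9 → x
  imm: (w>>0)&0xfffff=0x678f2 → #424178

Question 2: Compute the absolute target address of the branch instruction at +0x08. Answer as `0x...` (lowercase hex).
0xd334

off 0x08: read 7b 00 00 0c as big → 0x7b00000c
  opcode bits[31:24]=0x7b: call/J
  imm@[23:0]=0xc ⇒ #12
  target = base 0xd31c + off 0x08 + 4 + imm 12 = 0xd334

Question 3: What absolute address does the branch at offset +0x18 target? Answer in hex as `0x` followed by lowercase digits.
@+18  big-endian(4e ff ff fc) = 0x4efffffc
  opcode bits[31:24]=0x4e: bnz/J
  imm: (w>>0)&0xffffff=0xfffffc (s24→-4) → #-4
  target = base 0xd31c + off 0x18 + 4 + imm -4 = 0xd334

0xd334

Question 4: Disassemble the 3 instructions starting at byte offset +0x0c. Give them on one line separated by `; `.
off 0x0c: read 1a 62 00 00 as big → 0x1a620000
  opcode bits[31:24]=0x1a: lw/RR
  rd: (w>>20)&0xf=0x6 → l
  rs: (w>>16)&0xf=0x2 → c
off 0x10: read ba 68 00 00 as big → 0xba680000
  opcode bits[31:24]=0xba: eor/RR
  rd: (w>>20)&0xf=0x6 → l
  rs: (w>>16)&0xf=0x8 → w
off 0x14: read b7 0d 03 04 as big → 0xb70d0304
  opcode bits[31:24]=0xb7: andi/RI
  rd: (w>>20)&0xf=0x0 → a
  imm: (w>>0)&0xfffff=0xd0304 → #852740

lw l, c; eor l, w; andi a, #852740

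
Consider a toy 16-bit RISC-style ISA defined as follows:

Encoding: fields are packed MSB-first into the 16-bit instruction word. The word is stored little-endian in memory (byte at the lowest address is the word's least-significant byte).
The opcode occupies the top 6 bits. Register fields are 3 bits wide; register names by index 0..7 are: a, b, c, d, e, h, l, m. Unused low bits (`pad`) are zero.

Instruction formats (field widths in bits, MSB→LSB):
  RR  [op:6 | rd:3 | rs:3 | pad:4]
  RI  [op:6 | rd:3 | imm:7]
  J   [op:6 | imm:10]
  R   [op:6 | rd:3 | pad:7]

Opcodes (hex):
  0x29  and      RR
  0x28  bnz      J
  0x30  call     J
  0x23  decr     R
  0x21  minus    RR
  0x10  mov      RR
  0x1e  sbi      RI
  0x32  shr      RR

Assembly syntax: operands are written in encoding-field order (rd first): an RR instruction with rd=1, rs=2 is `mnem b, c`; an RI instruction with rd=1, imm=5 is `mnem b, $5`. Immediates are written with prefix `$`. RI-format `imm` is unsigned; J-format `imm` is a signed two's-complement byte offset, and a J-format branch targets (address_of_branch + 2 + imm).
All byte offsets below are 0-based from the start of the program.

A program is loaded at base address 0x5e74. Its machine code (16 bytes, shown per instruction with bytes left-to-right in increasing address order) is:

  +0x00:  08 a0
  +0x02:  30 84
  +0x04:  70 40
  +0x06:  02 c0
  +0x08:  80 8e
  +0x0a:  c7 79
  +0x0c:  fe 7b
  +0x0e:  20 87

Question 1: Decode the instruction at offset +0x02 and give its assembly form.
minus a, d

+0x02: 30 84 ⇒ word 0x8430 (little)
  top 6b → 0x21 → minus [RR]
  [9:7] rd=0 = a
  [6:4] rs=3 = d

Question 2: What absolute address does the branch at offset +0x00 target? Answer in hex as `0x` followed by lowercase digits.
0x5e7e

off 0x00: read 08 a0 as little → 0xa008
  top 6b → 0x28 → bnz [J]
  imm@[9:0]=0x8 ⇒ $8
  target = base 0x5e74 + off 0x00 + 2 + imm 8 = 0x5e7e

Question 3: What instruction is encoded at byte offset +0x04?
mov a, m

off 0x04: read 70 40 as little → 0x4070
  op=0x4070>>10=0x10 ⇒ mov (RR)
  rd@[9:7]=0x0 ⇒ a
  rs@[6:4]=0x7 ⇒ m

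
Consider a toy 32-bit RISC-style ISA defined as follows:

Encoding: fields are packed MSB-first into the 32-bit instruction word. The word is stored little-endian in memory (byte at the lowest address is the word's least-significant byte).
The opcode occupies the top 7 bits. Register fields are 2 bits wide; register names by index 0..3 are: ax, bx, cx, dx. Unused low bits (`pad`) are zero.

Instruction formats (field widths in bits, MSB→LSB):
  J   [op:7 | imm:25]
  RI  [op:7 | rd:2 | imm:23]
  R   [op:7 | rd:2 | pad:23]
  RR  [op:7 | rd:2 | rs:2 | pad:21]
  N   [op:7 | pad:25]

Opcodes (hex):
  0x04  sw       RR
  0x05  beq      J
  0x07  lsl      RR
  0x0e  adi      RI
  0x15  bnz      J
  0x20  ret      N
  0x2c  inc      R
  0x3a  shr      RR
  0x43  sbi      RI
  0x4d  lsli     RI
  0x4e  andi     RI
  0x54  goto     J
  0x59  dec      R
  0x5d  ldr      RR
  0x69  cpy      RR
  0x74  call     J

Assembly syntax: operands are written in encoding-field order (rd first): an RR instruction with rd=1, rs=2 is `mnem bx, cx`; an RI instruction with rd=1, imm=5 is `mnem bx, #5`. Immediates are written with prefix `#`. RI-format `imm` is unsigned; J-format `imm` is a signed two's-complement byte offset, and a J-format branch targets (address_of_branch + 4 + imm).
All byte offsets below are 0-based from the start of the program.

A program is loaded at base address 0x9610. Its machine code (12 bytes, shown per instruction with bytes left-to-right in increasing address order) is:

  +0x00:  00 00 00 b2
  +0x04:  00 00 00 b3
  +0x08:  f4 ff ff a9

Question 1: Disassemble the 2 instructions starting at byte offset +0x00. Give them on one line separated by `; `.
+0x00: 00 00 00 b2 ⇒ word 0xb2000000 (little)
  top 7b → 0x59 → dec [R]
  rd@[24:23]=0x0 ⇒ ax
+0x04: 00 00 00 b3 ⇒ word 0xb3000000 (little)
  top 7b → 0x59 → dec [R]
  rd@[24:23]=0x2 ⇒ cx

dec ax; dec cx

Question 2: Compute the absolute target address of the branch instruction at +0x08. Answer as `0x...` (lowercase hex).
0x9610

+0x08: f4 ff ff a9 ⇒ word 0xa9fffff4 (little)
  top 7b → 0x54 → goto [J]
  imm@[24:0]=0x1fffff4 (s25→-12) ⇒ #-12
  target = base 0x9610 + off 0x08 + 4 + imm -12 = 0x9610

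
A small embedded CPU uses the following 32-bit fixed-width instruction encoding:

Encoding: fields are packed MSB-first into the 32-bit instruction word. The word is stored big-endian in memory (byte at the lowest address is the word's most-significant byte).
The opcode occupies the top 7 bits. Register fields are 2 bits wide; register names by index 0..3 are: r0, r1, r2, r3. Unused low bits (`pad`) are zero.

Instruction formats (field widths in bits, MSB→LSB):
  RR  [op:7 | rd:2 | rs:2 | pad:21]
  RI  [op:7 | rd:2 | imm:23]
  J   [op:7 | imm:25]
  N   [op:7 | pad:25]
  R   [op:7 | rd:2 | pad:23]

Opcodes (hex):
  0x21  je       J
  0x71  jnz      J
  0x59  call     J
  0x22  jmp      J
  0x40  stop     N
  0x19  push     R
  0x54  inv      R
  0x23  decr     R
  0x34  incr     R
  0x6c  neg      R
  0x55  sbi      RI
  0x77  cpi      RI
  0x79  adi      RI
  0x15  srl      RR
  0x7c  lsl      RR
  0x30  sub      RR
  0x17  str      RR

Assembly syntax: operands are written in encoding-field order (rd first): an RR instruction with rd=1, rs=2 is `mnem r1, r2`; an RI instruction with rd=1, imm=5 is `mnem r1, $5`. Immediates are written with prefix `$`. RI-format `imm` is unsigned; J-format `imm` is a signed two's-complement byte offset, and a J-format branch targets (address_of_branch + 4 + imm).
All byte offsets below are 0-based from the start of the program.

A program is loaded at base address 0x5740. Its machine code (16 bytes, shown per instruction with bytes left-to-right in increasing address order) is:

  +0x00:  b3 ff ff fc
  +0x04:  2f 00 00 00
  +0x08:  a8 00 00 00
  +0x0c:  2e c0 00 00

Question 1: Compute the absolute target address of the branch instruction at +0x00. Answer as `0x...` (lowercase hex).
0x5740

off 0x00: read b3 ff ff fc as big → 0xb3fffffc
  op=0xb3fffffc>>25=0x59 ⇒ call (J)
  imm@[24:0]=0x1fffffc (s25→-4) ⇒ $-4
  target = base 0x5740 + off 0x00 + 4 + imm -4 = 0x5740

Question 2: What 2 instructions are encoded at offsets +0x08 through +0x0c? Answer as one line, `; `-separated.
off 0x08: read a8 00 00 00 as big → 0xa8000000
  op=0xa8000000>>25=0x54 ⇒ inv (R)
  rd: (w>>23)&0x3=0x0 → r0
off 0x0c: read 2e c0 00 00 as big → 0x2ec00000
  op=0x2ec00000>>25=0x17 ⇒ str (RR)
  rd: (w>>23)&0x3=0x1 → r1
  rs: (w>>21)&0x3=0x2 → r2

inv r0; str r1, r2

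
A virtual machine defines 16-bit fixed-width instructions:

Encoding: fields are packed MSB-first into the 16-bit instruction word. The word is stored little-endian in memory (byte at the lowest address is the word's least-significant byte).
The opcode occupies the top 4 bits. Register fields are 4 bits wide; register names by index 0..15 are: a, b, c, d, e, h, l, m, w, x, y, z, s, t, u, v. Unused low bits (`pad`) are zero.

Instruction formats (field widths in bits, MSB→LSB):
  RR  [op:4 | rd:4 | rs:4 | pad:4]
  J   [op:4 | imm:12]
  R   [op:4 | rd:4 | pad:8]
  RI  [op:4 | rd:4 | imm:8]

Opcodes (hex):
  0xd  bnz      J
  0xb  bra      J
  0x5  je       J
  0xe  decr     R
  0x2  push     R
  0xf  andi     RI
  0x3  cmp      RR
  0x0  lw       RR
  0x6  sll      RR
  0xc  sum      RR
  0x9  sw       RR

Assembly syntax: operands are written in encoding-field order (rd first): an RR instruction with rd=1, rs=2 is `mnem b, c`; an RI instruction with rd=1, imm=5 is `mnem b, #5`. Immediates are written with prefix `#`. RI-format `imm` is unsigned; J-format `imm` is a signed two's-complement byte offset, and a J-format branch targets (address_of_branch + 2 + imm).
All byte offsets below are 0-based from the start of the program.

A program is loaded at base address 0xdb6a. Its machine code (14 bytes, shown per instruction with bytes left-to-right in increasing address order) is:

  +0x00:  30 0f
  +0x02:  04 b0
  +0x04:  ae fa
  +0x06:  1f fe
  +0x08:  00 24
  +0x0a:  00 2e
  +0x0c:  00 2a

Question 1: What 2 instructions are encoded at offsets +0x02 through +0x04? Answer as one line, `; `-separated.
off 0x02: read 04 b0 as little → 0xb004
  opcode bits[15:12]=0xb: bra/J
  imm@[11:0]=0x4 ⇒ #4
off 0x04: read ae fa as little → 0xfaae
  opcode bits[15:12]=0xf: andi/RI
  rd@[11:8]=0xa ⇒ y
  imm@[7:0]=0xae ⇒ #174

bra #4; andi y, #174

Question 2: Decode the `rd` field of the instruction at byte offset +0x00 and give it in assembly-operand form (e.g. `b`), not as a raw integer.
[00] 30 0f → 0x0f30
  opcode bits[15:12]=0x0: lw/RR
  rd: (w>>8)&0xf=0xf → v
  rs: (w>>4)&0xf=0x3 → d

v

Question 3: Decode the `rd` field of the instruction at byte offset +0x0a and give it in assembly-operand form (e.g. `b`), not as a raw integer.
u

off 0x0a: read 00 2e as little → 0x2e00
  top 4b → 0x2 → push [R]
  [11:8] rd=14 = u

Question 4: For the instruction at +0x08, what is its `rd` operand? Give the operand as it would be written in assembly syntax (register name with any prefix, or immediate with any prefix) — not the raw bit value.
+0x08: 00 24 ⇒ word 0x2400 (little)
  opcode bits[15:12]=0x2: push/R
  [11:8] rd=4 = e

e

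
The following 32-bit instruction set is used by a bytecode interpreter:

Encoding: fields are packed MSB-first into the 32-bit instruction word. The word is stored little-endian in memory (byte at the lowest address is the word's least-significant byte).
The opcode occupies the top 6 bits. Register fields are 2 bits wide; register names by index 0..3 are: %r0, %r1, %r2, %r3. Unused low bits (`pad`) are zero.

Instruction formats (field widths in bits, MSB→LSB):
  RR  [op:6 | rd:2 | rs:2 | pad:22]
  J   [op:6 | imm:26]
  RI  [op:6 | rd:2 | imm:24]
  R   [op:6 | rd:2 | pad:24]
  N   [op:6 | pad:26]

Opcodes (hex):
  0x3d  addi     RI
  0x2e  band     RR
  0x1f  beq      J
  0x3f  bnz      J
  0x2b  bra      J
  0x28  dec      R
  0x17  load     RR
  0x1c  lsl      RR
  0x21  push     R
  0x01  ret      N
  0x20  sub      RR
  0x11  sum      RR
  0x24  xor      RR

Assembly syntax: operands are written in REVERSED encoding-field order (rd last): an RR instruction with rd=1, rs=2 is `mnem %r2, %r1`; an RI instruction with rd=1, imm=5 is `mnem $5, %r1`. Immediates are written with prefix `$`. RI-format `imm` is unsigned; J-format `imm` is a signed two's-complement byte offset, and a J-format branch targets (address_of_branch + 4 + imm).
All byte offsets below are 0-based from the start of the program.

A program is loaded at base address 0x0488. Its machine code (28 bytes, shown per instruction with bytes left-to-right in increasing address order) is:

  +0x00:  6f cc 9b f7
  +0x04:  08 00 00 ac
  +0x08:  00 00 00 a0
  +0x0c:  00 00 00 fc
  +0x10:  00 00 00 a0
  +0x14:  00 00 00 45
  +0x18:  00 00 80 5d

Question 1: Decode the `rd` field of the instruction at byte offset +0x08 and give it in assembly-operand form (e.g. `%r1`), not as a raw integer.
[08] 00 00 00 a0 → 0xa0000000
  op=0xa0000000>>26=0x28 ⇒ dec (R)
  rd: (w>>24)&0x3=0x0 → %r0

%r0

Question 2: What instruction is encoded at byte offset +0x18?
load %r2, %r1

+0x18: 00 00 80 5d ⇒ word 0x5d800000 (little)
  opcode bits[31:26]=0x17: load/RR
  rd: (w>>24)&0x3=0x1 → %r1
  rs: (w>>22)&0x3=0x2 → %r2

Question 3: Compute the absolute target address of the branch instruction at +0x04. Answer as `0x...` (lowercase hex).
@+04  little-endian(08 00 00 ac) = 0xac000008
  opcode bits[31:26]=0x2b: bra/J
  imm@[25:0]=0x8 ⇒ $8
  target = base 0x0488 + off 0x04 + 4 + imm 8 = 0x0498

0x0498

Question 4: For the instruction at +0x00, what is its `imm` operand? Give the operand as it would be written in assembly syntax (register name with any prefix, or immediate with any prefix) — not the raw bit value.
off 0x00: read 6f cc 9b f7 as little → 0xf79bcc6f
  opcode bits[31:26]=0x3d: addi/RI
  [25:24] rd=3 = %r3
  [23:0] imm=10210415 = $10210415

$10210415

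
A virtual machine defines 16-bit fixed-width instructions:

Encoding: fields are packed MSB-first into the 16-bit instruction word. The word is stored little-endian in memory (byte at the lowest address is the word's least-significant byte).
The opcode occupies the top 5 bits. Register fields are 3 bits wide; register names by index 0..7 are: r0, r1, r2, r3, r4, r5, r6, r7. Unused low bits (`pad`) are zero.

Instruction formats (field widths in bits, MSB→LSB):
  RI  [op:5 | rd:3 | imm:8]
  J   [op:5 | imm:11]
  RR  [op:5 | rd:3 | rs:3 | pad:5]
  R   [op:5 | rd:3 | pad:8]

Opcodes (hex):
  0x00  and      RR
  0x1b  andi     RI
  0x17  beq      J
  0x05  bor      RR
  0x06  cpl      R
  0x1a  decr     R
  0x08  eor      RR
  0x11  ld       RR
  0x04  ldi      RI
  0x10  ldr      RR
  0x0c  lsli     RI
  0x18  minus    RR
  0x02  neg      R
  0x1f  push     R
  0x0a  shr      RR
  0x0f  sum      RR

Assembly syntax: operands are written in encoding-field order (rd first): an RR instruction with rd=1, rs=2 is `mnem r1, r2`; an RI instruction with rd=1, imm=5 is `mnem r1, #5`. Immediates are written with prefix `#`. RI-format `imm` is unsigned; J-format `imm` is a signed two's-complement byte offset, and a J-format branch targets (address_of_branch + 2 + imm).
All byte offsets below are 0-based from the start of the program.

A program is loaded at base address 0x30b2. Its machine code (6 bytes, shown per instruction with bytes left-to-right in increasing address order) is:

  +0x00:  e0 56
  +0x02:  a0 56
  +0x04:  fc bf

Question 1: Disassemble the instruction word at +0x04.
beq #-4

@+04  little-endian(fc bf) = 0xbffc
  top 5b → 0x17 → beq [J]
  imm: (w>>0)&0x7ff=0x7fc (s11→-4) → #-4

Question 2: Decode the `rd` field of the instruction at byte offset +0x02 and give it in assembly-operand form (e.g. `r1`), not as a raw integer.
r6

off 0x02: read a0 56 as little → 0x56a0
  op=0x56a0>>11=0xa ⇒ shr (RR)
  rd@[10:8]=0x6 ⇒ r6
  rs@[7:5]=0x5 ⇒ r5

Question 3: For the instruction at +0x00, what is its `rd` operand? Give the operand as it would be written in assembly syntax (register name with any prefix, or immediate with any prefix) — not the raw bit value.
r6

+0x00: e0 56 ⇒ word 0x56e0 (little)
  op=0x56e0>>11=0xa ⇒ shr (RR)
  rd: (w>>8)&0x7=0x6 → r6
  rs: (w>>5)&0x7=0x7 → r7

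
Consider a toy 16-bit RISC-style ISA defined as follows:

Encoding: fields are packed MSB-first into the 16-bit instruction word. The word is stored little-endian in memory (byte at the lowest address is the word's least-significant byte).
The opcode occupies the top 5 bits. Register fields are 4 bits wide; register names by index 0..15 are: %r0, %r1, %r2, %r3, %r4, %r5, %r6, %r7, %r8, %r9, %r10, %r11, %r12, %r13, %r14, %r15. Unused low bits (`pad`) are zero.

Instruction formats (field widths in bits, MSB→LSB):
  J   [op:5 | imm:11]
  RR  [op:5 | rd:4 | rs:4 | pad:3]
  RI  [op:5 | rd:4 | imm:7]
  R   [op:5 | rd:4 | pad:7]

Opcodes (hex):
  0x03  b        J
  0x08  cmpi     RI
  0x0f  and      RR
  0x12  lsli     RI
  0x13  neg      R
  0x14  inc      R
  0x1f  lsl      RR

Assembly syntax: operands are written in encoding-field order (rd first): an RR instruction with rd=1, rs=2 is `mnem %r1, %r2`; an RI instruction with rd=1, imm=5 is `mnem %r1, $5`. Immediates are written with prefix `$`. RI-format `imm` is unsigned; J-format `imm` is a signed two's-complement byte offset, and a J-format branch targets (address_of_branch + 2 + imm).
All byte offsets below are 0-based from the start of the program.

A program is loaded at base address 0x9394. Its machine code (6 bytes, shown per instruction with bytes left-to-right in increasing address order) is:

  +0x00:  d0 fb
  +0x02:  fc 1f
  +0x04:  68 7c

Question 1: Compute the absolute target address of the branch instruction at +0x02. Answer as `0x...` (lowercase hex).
@+02  little-endian(fc 1f) = 0x1ffc
  op=0x1ffc>>11=0x3 ⇒ b (J)
  imm@[10:0]=0x7fc (s11→-4) ⇒ $-4
  target = base 0x9394 + off 0x02 + 2 + imm -4 = 0x9394

0x9394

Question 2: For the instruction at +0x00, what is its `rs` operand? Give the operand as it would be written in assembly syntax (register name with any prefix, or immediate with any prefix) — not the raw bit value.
@+00  little-endian(d0 fb) = 0xfbd0
  op=0xfbd0>>11=0x1f ⇒ lsl (RR)
  rd: (w>>7)&0xf=0x7 → %r7
  rs: (w>>3)&0xf=0xa → %r10

%r10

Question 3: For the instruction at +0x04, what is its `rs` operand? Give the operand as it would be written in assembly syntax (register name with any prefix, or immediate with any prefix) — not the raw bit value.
@+04  little-endian(68 7c) = 0x7c68
  opcode bits[15:11]=0xf: and/RR
  [10:7] rd=8 = %r8
  [6:3] rs=13 = %r13

%r13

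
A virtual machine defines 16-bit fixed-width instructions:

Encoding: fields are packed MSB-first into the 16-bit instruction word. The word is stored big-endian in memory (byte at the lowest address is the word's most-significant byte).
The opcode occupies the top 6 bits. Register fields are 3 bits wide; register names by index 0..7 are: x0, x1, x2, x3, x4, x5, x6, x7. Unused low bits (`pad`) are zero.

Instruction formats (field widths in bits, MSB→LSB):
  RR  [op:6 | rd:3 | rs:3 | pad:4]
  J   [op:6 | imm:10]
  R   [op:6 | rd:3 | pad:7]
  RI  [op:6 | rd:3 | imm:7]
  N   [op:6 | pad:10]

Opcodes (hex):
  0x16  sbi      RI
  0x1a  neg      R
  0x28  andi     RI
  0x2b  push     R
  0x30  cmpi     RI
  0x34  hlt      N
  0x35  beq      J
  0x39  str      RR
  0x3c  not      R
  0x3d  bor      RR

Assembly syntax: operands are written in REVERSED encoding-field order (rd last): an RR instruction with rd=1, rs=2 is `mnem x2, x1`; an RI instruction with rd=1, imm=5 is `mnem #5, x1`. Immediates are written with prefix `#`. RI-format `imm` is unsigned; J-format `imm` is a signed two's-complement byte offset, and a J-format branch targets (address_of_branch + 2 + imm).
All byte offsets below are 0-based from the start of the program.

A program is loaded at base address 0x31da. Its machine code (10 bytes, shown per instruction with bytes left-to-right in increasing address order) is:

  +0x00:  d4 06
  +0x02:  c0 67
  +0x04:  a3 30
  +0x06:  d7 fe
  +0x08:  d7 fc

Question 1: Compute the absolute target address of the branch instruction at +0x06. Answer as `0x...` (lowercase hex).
0x31e0

off 0x06: read d7 fe as big → 0xd7fe
  top 6b → 0x35 → beq [J]
  imm@[9:0]=0x3fe (s10→-2) ⇒ #-2
  target = base 0x31da + off 0x06 + 2 + imm -2 = 0x31e0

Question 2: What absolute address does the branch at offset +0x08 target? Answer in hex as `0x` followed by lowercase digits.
0x31e0

@+08  big-endian(d7 fc) = 0xd7fc
  op=0xd7fc>>10=0x35 ⇒ beq (J)
  imm@[9:0]=0x3fc (s10→-4) ⇒ #-4
  target = base 0x31da + off 0x08 + 2 + imm -4 = 0x31e0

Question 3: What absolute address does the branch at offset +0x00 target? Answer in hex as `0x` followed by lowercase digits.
0x31e2

@+00  big-endian(d4 06) = 0xd406
  top 6b → 0x35 → beq [J]
  imm: (w>>0)&0x3ff=0x6 → #6
  target = base 0x31da + off 0x00 + 2 + imm 6 = 0x31e2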